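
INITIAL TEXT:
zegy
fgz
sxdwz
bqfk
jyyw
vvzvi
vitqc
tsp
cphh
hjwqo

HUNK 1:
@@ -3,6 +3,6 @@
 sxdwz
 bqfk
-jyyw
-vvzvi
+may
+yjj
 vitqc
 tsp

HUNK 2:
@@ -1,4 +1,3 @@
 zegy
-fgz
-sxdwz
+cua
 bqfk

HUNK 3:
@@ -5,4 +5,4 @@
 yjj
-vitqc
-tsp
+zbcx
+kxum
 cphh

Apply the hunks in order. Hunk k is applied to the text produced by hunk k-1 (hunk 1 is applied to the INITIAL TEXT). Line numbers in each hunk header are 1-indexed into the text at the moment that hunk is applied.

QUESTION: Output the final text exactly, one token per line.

Answer: zegy
cua
bqfk
may
yjj
zbcx
kxum
cphh
hjwqo

Derivation:
Hunk 1: at line 3 remove [jyyw,vvzvi] add [may,yjj] -> 10 lines: zegy fgz sxdwz bqfk may yjj vitqc tsp cphh hjwqo
Hunk 2: at line 1 remove [fgz,sxdwz] add [cua] -> 9 lines: zegy cua bqfk may yjj vitqc tsp cphh hjwqo
Hunk 3: at line 5 remove [vitqc,tsp] add [zbcx,kxum] -> 9 lines: zegy cua bqfk may yjj zbcx kxum cphh hjwqo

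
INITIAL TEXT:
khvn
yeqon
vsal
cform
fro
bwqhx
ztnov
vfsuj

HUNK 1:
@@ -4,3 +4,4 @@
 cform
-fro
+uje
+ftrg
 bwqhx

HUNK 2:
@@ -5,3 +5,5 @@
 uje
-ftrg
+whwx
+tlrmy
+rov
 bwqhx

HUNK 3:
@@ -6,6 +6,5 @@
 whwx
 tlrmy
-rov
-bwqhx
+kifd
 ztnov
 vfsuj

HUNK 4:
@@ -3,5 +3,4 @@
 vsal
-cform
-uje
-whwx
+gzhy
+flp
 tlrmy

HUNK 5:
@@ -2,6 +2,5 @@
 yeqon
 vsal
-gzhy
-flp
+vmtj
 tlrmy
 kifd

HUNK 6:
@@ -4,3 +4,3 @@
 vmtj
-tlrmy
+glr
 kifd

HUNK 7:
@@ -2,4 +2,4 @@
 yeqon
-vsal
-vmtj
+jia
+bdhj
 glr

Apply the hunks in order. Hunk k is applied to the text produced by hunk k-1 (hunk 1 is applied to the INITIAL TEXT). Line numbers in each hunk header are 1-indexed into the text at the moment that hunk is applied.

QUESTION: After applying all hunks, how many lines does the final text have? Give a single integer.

Hunk 1: at line 4 remove [fro] add [uje,ftrg] -> 9 lines: khvn yeqon vsal cform uje ftrg bwqhx ztnov vfsuj
Hunk 2: at line 5 remove [ftrg] add [whwx,tlrmy,rov] -> 11 lines: khvn yeqon vsal cform uje whwx tlrmy rov bwqhx ztnov vfsuj
Hunk 3: at line 6 remove [rov,bwqhx] add [kifd] -> 10 lines: khvn yeqon vsal cform uje whwx tlrmy kifd ztnov vfsuj
Hunk 4: at line 3 remove [cform,uje,whwx] add [gzhy,flp] -> 9 lines: khvn yeqon vsal gzhy flp tlrmy kifd ztnov vfsuj
Hunk 5: at line 2 remove [gzhy,flp] add [vmtj] -> 8 lines: khvn yeqon vsal vmtj tlrmy kifd ztnov vfsuj
Hunk 6: at line 4 remove [tlrmy] add [glr] -> 8 lines: khvn yeqon vsal vmtj glr kifd ztnov vfsuj
Hunk 7: at line 2 remove [vsal,vmtj] add [jia,bdhj] -> 8 lines: khvn yeqon jia bdhj glr kifd ztnov vfsuj
Final line count: 8

Answer: 8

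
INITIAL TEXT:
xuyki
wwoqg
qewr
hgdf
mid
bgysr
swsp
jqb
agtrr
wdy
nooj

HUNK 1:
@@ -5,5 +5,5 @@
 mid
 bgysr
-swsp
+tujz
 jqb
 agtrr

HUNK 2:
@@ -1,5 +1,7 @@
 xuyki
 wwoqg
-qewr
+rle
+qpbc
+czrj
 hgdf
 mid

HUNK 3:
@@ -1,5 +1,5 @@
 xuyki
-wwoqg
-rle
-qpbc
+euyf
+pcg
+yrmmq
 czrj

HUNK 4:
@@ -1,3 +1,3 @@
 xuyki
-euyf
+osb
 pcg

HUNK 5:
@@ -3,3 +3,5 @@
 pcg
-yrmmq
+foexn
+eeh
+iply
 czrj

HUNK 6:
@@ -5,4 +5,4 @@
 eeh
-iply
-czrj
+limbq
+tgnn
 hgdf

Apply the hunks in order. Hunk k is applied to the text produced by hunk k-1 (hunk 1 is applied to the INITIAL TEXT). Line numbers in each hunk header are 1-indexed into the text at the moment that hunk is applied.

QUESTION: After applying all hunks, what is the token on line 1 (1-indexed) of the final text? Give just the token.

Hunk 1: at line 5 remove [swsp] add [tujz] -> 11 lines: xuyki wwoqg qewr hgdf mid bgysr tujz jqb agtrr wdy nooj
Hunk 2: at line 1 remove [qewr] add [rle,qpbc,czrj] -> 13 lines: xuyki wwoqg rle qpbc czrj hgdf mid bgysr tujz jqb agtrr wdy nooj
Hunk 3: at line 1 remove [wwoqg,rle,qpbc] add [euyf,pcg,yrmmq] -> 13 lines: xuyki euyf pcg yrmmq czrj hgdf mid bgysr tujz jqb agtrr wdy nooj
Hunk 4: at line 1 remove [euyf] add [osb] -> 13 lines: xuyki osb pcg yrmmq czrj hgdf mid bgysr tujz jqb agtrr wdy nooj
Hunk 5: at line 3 remove [yrmmq] add [foexn,eeh,iply] -> 15 lines: xuyki osb pcg foexn eeh iply czrj hgdf mid bgysr tujz jqb agtrr wdy nooj
Hunk 6: at line 5 remove [iply,czrj] add [limbq,tgnn] -> 15 lines: xuyki osb pcg foexn eeh limbq tgnn hgdf mid bgysr tujz jqb agtrr wdy nooj
Final line 1: xuyki

Answer: xuyki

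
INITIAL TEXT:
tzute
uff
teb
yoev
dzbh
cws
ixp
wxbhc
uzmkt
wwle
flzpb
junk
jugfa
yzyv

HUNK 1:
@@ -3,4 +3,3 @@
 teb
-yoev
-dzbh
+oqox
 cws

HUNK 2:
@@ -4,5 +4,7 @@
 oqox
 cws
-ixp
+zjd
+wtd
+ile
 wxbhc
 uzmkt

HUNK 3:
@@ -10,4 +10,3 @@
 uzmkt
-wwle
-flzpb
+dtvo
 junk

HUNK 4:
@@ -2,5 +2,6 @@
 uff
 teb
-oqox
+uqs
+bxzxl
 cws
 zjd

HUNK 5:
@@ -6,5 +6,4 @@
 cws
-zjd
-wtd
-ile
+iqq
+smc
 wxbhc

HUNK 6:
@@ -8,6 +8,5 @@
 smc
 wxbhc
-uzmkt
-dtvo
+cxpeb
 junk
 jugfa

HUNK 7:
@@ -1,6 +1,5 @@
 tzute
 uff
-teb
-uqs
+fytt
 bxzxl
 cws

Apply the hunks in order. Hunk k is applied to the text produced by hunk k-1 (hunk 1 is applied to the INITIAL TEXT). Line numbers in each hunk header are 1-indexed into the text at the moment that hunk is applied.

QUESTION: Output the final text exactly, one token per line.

Hunk 1: at line 3 remove [yoev,dzbh] add [oqox] -> 13 lines: tzute uff teb oqox cws ixp wxbhc uzmkt wwle flzpb junk jugfa yzyv
Hunk 2: at line 4 remove [ixp] add [zjd,wtd,ile] -> 15 lines: tzute uff teb oqox cws zjd wtd ile wxbhc uzmkt wwle flzpb junk jugfa yzyv
Hunk 3: at line 10 remove [wwle,flzpb] add [dtvo] -> 14 lines: tzute uff teb oqox cws zjd wtd ile wxbhc uzmkt dtvo junk jugfa yzyv
Hunk 4: at line 2 remove [oqox] add [uqs,bxzxl] -> 15 lines: tzute uff teb uqs bxzxl cws zjd wtd ile wxbhc uzmkt dtvo junk jugfa yzyv
Hunk 5: at line 6 remove [zjd,wtd,ile] add [iqq,smc] -> 14 lines: tzute uff teb uqs bxzxl cws iqq smc wxbhc uzmkt dtvo junk jugfa yzyv
Hunk 6: at line 8 remove [uzmkt,dtvo] add [cxpeb] -> 13 lines: tzute uff teb uqs bxzxl cws iqq smc wxbhc cxpeb junk jugfa yzyv
Hunk 7: at line 1 remove [teb,uqs] add [fytt] -> 12 lines: tzute uff fytt bxzxl cws iqq smc wxbhc cxpeb junk jugfa yzyv

Answer: tzute
uff
fytt
bxzxl
cws
iqq
smc
wxbhc
cxpeb
junk
jugfa
yzyv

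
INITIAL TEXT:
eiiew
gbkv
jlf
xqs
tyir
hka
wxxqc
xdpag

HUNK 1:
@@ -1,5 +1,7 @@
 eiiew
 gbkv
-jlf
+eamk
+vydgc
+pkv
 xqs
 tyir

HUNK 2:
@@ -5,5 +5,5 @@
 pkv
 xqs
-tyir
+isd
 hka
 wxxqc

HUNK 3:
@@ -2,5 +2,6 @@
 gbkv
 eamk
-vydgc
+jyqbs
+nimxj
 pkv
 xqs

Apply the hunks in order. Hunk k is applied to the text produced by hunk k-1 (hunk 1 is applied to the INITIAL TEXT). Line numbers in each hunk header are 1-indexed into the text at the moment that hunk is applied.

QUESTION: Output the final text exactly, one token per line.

Answer: eiiew
gbkv
eamk
jyqbs
nimxj
pkv
xqs
isd
hka
wxxqc
xdpag

Derivation:
Hunk 1: at line 1 remove [jlf] add [eamk,vydgc,pkv] -> 10 lines: eiiew gbkv eamk vydgc pkv xqs tyir hka wxxqc xdpag
Hunk 2: at line 5 remove [tyir] add [isd] -> 10 lines: eiiew gbkv eamk vydgc pkv xqs isd hka wxxqc xdpag
Hunk 3: at line 2 remove [vydgc] add [jyqbs,nimxj] -> 11 lines: eiiew gbkv eamk jyqbs nimxj pkv xqs isd hka wxxqc xdpag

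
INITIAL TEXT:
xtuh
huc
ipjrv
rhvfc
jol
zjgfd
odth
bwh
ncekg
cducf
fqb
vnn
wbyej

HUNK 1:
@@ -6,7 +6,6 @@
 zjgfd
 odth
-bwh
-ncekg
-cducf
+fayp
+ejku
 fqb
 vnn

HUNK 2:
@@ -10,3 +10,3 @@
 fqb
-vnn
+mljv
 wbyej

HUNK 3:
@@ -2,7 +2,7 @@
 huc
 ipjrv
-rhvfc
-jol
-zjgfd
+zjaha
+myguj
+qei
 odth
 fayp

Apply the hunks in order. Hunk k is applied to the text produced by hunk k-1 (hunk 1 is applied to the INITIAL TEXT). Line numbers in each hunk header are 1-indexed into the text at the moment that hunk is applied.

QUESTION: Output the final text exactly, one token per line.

Answer: xtuh
huc
ipjrv
zjaha
myguj
qei
odth
fayp
ejku
fqb
mljv
wbyej

Derivation:
Hunk 1: at line 6 remove [bwh,ncekg,cducf] add [fayp,ejku] -> 12 lines: xtuh huc ipjrv rhvfc jol zjgfd odth fayp ejku fqb vnn wbyej
Hunk 2: at line 10 remove [vnn] add [mljv] -> 12 lines: xtuh huc ipjrv rhvfc jol zjgfd odth fayp ejku fqb mljv wbyej
Hunk 3: at line 2 remove [rhvfc,jol,zjgfd] add [zjaha,myguj,qei] -> 12 lines: xtuh huc ipjrv zjaha myguj qei odth fayp ejku fqb mljv wbyej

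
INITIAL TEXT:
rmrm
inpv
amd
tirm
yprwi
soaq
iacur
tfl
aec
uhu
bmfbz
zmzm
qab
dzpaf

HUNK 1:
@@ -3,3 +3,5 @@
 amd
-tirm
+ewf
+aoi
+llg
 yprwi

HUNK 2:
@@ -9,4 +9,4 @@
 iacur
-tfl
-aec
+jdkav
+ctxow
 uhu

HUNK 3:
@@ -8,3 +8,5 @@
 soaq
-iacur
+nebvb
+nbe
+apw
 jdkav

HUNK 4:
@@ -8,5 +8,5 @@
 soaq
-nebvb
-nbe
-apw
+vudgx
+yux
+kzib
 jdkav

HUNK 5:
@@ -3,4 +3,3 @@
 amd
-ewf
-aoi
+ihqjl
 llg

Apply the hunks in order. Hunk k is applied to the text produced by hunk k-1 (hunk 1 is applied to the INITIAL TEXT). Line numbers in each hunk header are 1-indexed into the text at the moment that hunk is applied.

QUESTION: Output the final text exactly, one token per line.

Answer: rmrm
inpv
amd
ihqjl
llg
yprwi
soaq
vudgx
yux
kzib
jdkav
ctxow
uhu
bmfbz
zmzm
qab
dzpaf

Derivation:
Hunk 1: at line 3 remove [tirm] add [ewf,aoi,llg] -> 16 lines: rmrm inpv amd ewf aoi llg yprwi soaq iacur tfl aec uhu bmfbz zmzm qab dzpaf
Hunk 2: at line 9 remove [tfl,aec] add [jdkav,ctxow] -> 16 lines: rmrm inpv amd ewf aoi llg yprwi soaq iacur jdkav ctxow uhu bmfbz zmzm qab dzpaf
Hunk 3: at line 8 remove [iacur] add [nebvb,nbe,apw] -> 18 lines: rmrm inpv amd ewf aoi llg yprwi soaq nebvb nbe apw jdkav ctxow uhu bmfbz zmzm qab dzpaf
Hunk 4: at line 8 remove [nebvb,nbe,apw] add [vudgx,yux,kzib] -> 18 lines: rmrm inpv amd ewf aoi llg yprwi soaq vudgx yux kzib jdkav ctxow uhu bmfbz zmzm qab dzpaf
Hunk 5: at line 3 remove [ewf,aoi] add [ihqjl] -> 17 lines: rmrm inpv amd ihqjl llg yprwi soaq vudgx yux kzib jdkav ctxow uhu bmfbz zmzm qab dzpaf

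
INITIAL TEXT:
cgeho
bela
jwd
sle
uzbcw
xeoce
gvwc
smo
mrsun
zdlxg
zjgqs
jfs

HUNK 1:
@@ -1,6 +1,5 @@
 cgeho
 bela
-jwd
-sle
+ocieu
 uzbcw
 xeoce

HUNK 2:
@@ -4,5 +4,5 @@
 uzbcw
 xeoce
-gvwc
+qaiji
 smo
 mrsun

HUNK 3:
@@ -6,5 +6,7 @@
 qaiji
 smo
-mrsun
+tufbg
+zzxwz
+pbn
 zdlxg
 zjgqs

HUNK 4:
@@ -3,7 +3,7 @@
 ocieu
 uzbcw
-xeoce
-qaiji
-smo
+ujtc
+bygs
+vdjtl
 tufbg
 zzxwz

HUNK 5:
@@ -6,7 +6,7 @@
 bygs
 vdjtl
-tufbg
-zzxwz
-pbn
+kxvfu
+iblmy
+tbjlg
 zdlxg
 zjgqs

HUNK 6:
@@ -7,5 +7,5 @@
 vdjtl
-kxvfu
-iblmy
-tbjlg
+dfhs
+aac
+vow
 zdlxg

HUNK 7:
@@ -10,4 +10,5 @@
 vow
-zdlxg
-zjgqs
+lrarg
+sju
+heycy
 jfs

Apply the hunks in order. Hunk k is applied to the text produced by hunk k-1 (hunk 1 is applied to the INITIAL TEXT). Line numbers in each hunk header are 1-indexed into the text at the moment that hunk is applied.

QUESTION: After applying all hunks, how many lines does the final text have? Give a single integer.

Hunk 1: at line 1 remove [jwd,sle] add [ocieu] -> 11 lines: cgeho bela ocieu uzbcw xeoce gvwc smo mrsun zdlxg zjgqs jfs
Hunk 2: at line 4 remove [gvwc] add [qaiji] -> 11 lines: cgeho bela ocieu uzbcw xeoce qaiji smo mrsun zdlxg zjgqs jfs
Hunk 3: at line 6 remove [mrsun] add [tufbg,zzxwz,pbn] -> 13 lines: cgeho bela ocieu uzbcw xeoce qaiji smo tufbg zzxwz pbn zdlxg zjgqs jfs
Hunk 4: at line 3 remove [xeoce,qaiji,smo] add [ujtc,bygs,vdjtl] -> 13 lines: cgeho bela ocieu uzbcw ujtc bygs vdjtl tufbg zzxwz pbn zdlxg zjgqs jfs
Hunk 5: at line 6 remove [tufbg,zzxwz,pbn] add [kxvfu,iblmy,tbjlg] -> 13 lines: cgeho bela ocieu uzbcw ujtc bygs vdjtl kxvfu iblmy tbjlg zdlxg zjgqs jfs
Hunk 6: at line 7 remove [kxvfu,iblmy,tbjlg] add [dfhs,aac,vow] -> 13 lines: cgeho bela ocieu uzbcw ujtc bygs vdjtl dfhs aac vow zdlxg zjgqs jfs
Hunk 7: at line 10 remove [zdlxg,zjgqs] add [lrarg,sju,heycy] -> 14 lines: cgeho bela ocieu uzbcw ujtc bygs vdjtl dfhs aac vow lrarg sju heycy jfs
Final line count: 14

Answer: 14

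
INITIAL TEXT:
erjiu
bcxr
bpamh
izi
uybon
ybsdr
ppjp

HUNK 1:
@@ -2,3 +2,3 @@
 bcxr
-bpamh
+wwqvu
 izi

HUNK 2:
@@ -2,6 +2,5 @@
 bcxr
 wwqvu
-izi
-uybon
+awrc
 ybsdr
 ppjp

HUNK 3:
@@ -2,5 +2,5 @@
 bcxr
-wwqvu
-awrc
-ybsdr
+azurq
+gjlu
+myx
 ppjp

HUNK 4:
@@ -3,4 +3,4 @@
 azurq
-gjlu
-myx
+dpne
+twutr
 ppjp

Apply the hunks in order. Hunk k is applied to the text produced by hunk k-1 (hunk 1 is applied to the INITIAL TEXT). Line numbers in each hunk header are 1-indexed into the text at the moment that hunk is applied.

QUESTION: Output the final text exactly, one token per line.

Hunk 1: at line 2 remove [bpamh] add [wwqvu] -> 7 lines: erjiu bcxr wwqvu izi uybon ybsdr ppjp
Hunk 2: at line 2 remove [izi,uybon] add [awrc] -> 6 lines: erjiu bcxr wwqvu awrc ybsdr ppjp
Hunk 3: at line 2 remove [wwqvu,awrc,ybsdr] add [azurq,gjlu,myx] -> 6 lines: erjiu bcxr azurq gjlu myx ppjp
Hunk 4: at line 3 remove [gjlu,myx] add [dpne,twutr] -> 6 lines: erjiu bcxr azurq dpne twutr ppjp

Answer: erjiu
bcxr
azurq
dpne
twutr
ppjp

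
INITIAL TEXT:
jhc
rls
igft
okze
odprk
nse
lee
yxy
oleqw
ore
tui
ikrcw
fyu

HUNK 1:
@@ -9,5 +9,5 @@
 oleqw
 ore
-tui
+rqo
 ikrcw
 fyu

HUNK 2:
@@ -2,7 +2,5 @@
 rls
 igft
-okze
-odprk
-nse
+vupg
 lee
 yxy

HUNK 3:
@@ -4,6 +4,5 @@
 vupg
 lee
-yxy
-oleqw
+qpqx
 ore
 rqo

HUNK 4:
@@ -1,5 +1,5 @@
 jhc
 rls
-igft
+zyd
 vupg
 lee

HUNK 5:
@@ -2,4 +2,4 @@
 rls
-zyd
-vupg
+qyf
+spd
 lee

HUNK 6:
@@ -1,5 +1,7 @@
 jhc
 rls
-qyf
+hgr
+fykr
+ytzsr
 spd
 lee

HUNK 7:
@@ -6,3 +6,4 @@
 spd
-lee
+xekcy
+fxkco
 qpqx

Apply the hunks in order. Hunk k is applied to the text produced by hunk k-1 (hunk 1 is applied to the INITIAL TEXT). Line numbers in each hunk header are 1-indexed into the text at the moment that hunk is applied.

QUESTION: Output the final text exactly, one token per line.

Hunk 1: at line 9 remove [tui] add [rqo] -> 13 lines: jhc rls igft okze odprk nse lee yxy oleqw ore rqo ikrcw fyu
Hunk 2: at line 2 remove [okze,odprk,nse] add [vupg] -> 11 lines: jhc rls igft vupg lee yxy oleqw ore rqo ikrcw fyu
Hunk 3: at line 4 remove [yxy,oleqw] add [qpqx] -> 10 lines: jhc rls igft vupg lee qpqx ore rqo ikrcw fyu
Hunk 4: at line 1 remove [igft] add [zyd] -> 10 lines: jhc rls zyd vupg lee qpqx ore rqo ikrcw fyu
Hunk 5: at line 2 remove [zyd,vupg] add [qyf,spd] -> 10 lines: jhc rls qyf spd lee qpqx ore rqo ikrcw fyu
Hunk 6: at line 1 remove [qyf] add [hgr,fykr,ytzsr] -> 12 lines: jhc rls hgr fykr ytzsr spd lee qpqx ore rqo ikrcw fyu
Hunk 7: at line 6 remove [lee] add [xekcy,fxkco] -> 13 lines: jhc rls hgr fykr ytzsr spd xekcy fxkco qpqx ore rqo ikrcw fyu

Answer: jhc
rls
hgr
fykr
ytzsr
spd
xekcy
fxkco
qpqx
ore
rqo
ikrcw
fyu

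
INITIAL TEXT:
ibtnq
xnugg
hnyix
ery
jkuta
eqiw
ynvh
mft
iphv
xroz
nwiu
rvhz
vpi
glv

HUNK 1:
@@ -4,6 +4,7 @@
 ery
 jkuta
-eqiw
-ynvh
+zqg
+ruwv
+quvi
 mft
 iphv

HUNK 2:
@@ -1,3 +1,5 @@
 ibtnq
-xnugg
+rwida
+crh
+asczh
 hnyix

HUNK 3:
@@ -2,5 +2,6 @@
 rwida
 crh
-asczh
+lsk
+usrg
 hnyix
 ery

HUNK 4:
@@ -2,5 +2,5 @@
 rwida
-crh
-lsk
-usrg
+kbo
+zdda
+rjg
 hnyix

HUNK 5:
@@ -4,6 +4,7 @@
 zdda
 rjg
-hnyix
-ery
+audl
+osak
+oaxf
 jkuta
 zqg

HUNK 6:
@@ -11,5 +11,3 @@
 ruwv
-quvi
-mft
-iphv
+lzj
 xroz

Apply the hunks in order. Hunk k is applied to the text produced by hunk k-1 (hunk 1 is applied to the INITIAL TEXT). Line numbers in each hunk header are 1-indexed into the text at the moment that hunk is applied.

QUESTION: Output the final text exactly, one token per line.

Hunk 1: at line 4 remove [eqiw,ynvh] add [zqg,ruwv,quvi] -> 15 lines: ibtnq xnugg hnyix ery jkuta zqg ruwv quvi mft iphv xroz nwiu rvhz vpi glv
Hunk 2: at line 1 remove [xnugg] add [rwida,crh,asczh] -> 17 lines: ibtnq rwida crh asczh hnyix ery jkuta zqg ruwv quvi mft iphv xroz nwiu rvhz vpi glv
Hunk 3: at line 2 remove [asczh] add [lsk,usrg] -> 18 lines: ibtnq rwida crh lsk usrg hnyix ery jkuta zqg ruwv quvi mft iphv xroz nwiu rvhz vpi glv
Hunk 4: at line 2 remove [crh,lsk,usrg] add [kbo,zdda,rjg] -> 18 lines: ibtnq rwida kbo zdda rjg hnyix ery jkuta zqg ruwv quvi mft iphv xroz nwiu rvhz vpi glv
Hunk 5: at line 4 remove [hnyix,ery] add [audl,osak,oaxf] -> 19 lines: ibtnq rwida kbo zdda rjg audl osak oaxf jkuta zqg ruwv quvi mft iphv xroz nwiu rvhz vpi glv
Hunk 6: at line 11 remove [quvi,mft,iphv] add [lzj] -> 17 lines: ibtnq rwida kbo zdda rjg audl osak oaxf jkuta zqg ruwv lzj xroz nwiu rvhz vpi glv

Answer: ibtnq
rwida
kbo
zdda
rjg
audl
osak
oaxf
jkuta
zqg
ruwv
lzj
xroz
nwiu
rvhz
vpi
glv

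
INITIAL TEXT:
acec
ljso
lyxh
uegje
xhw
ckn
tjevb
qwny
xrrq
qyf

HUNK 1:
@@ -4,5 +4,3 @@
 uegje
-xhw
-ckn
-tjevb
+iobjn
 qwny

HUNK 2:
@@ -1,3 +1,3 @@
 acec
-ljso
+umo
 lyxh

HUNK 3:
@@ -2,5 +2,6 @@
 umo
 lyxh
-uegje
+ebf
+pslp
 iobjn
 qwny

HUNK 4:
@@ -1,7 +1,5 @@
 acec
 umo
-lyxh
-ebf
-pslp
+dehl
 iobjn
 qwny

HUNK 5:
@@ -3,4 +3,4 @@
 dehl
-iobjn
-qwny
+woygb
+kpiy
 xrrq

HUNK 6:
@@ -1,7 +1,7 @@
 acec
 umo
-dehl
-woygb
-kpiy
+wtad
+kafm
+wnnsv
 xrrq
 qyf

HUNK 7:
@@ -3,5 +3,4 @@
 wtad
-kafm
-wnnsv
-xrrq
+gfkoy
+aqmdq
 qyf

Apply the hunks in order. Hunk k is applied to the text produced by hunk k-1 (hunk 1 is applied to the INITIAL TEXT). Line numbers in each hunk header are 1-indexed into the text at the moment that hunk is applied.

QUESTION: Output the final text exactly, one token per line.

Hunk 1: at line 4 remove [xhw,ckn,tjevb] add [iobjn] -> 8 lines: acec ljso lyxh uegje iobjn qwny xrrq qyf
Hunk 2: at line 1 remove [ljso] add [umo] -> 8 lines: acec umo lyxh uegje iobjn qwny xrrq qyf
Hunk 3: at line 2 remove [uegje] add [ebf,pslp] -> 9 lines: acec umo lyxh ebf pslp iobjn qwny xrrq qyf
Hunk 4: at line 1 remove [lyxh,ebf,pslp] add [dehl] -> 7 lines: acec umo dehl iobjn qwny xrrq qyf
Hunk 5: at line 3 remove [iobjn,qwny] add [woygb,kpiy] -> 7 lines: acec umo dehl woygb kpiy xrrq qyf
Hunk 6: at line 1 remove [dehl,woygb,kpiy] add [wtad,kafm,wnnsv] -> 7 lines: acec umo wtad kafm wnnsv xrrq qyf
Hunk 7: at line 3 remove [kafm,wnnsv,xrrq] add [gfkoy,aqmdq] -> 6 lines: acec umo wtad gfkoy aqmdq qyf

Answer: acec
umo
wtad
gfkoy
aqmdq
qyf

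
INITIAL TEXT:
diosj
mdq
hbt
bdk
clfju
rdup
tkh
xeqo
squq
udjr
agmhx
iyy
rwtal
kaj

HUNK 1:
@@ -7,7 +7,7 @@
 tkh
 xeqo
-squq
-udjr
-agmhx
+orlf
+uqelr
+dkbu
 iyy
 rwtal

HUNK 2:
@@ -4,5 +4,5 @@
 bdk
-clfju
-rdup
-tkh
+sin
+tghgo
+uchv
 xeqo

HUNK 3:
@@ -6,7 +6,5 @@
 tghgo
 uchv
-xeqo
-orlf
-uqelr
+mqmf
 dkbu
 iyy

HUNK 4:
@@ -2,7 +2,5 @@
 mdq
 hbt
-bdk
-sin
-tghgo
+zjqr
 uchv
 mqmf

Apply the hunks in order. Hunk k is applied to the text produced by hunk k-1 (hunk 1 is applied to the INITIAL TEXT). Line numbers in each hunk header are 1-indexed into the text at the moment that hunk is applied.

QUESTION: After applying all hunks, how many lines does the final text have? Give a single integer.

Hunk 1: at line 7 remove [squq,udjr,agmhx] add [orlf,uqelr,dkbu] -> 14 lines: diosj mdq hbt bdk clfju rdup tkh xeqo orlf uqelr dkbu iyy rwtal kaj
Hunk 2: at line 4 remove [clfju,rdup,tkh] add [sin,tghgo,uchv] -> 14 lines: diosj mdq hbt bdk sin tghgo uchv xeqo orlf uqelr dkbu iyy rwtal kaj
Hunk 3: at line 6 remove [xeqo,orlf,uqelr] add [mqmf] -> 12 lines: diosj mdq hbt bdk sin tghgo uchv mqmf dkbu iyy rwtal kaj
Hunk 4: at line 2 remove [bdk,sin,tghgo] add [zjqr] -> 10 lines: diosj mdq hbt zjqr uchv mqmf dkbu iyy rwtal kaj
Final line count: 10

Answer: 10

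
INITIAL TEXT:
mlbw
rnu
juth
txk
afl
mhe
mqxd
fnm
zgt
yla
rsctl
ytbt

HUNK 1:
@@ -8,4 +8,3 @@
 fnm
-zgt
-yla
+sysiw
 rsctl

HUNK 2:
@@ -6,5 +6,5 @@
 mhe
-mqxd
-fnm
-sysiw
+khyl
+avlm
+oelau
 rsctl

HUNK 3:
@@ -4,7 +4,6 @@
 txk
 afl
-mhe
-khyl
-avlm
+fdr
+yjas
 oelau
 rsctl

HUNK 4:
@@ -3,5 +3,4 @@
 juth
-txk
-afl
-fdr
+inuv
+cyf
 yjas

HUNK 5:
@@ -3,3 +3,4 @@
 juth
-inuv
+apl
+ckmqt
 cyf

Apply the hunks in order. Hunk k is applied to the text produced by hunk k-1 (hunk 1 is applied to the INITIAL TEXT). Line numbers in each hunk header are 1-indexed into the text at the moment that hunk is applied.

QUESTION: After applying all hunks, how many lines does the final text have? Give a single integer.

Hunk 1: at line 8 remove [zgt,yla] add [sysiw] -> 11 lines: mlbw rnu juth txk afl mhe mqxd fnm sysiw rsctl ytbt
Hunk 2: at line 6 remove [mqxd,fnm,sysiw] add [khyl,avlm,oelau] -> 11 lines: mlbw rnu juth txk afl mhe khyl avlm oelau rsctl ytbt
Hunk 3: at line 4 remove [mhe,khyl,avlm] add [fdr,yjas] -> 10 lines: mlbw rnu juth txk afl fdr yjas oelau rsctl ytbt
Hunk 4: at line 3 remove [txk,afl,fdr] add [inuv,cyf] -> 9 lines: mlbw rnu juth inuv cyf yjas oelau rsctl ytbt
Hunk 5: at line 3 remove [inuv] add [apl,ckmqt] -> 10 lines: mlbw rnu juth apl ckmqt cyf yjas oelau rsctl ytbt
Final line count: 10

Answer: 10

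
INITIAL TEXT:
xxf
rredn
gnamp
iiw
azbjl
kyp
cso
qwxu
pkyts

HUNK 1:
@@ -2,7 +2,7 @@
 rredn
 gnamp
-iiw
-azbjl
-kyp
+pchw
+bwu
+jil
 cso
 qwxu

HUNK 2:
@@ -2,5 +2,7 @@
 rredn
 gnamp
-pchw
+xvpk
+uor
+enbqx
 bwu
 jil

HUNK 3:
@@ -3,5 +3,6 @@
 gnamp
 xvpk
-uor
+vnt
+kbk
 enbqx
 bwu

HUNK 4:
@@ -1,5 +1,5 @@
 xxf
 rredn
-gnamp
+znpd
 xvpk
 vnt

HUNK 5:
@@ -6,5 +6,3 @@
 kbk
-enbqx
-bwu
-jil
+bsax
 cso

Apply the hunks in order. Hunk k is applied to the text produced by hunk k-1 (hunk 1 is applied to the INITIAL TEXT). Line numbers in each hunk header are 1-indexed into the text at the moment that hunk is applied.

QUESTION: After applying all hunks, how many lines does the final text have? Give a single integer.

Answer: 10

Derivation:
Hunk 1: at line 2 remove [iiw,azbjl,kyp] add [pchw,bwu,jil] -> 9 lines: xxf rredn gnamp pchw bwu jil cso qwxu pkyts
Hunk 2: at line 2 remove [pchw] add [xvpk,uor,enbqx] -> 11 lines: xxf rredn gnamp xvpk uor enbqx bwu jil cso qwxu pkyts
Hunk 3: at line 3 remove [uor] add [vnt,kbk] -> 12 lines: xxf rredn gnamp xvpk vnt kbk enbqx bwu jil cso qwxu pkyts
Hunk 4: at line 1 remove [gnamp] add [znpd] -> 12 lines: xxf rredn znpd xvpk vnt kbk enbqx bwu jil cso qwxu pkyts
Hunk 5: at line 6 remove [enbqx,bwu,jil] add [bsax] -> 10 lines: xxf rredn znpd xvpk vnt kbk bsax cso qwxu pkyts
Final line count: 10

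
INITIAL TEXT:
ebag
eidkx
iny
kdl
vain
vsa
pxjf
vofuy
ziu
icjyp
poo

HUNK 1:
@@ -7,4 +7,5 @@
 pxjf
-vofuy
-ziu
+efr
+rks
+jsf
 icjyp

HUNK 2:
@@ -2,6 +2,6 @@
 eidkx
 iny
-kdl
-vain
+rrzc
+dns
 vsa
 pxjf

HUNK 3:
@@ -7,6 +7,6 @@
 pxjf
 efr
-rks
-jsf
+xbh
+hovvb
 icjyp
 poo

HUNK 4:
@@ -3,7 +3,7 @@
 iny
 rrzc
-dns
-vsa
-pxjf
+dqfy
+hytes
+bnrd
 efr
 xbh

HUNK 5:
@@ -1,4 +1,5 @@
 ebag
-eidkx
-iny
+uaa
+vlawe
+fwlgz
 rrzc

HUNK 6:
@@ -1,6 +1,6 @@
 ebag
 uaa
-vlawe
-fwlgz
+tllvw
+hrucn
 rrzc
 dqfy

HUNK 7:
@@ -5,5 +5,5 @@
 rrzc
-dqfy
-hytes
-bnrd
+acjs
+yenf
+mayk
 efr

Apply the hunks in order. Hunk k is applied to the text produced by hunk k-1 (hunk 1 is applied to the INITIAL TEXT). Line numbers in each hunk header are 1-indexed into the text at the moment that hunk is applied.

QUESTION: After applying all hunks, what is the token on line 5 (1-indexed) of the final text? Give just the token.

Answer: rrzc

Derivation:
Hunk 1: at line 7 remove [vofuy,ziu] add [efr,rks,jsf] -> 12 lines: ebag eidkx iny kdl vain vsa pxjf efr rks jsf icjyp poo
Hunk 2: at line 2 remove [kdl,vain] add [rrzc,dns] -> 12 lines: ebag eidkx iny rrzc dns vsa pxjf efr rks jsf icjyp poo
Hunk 3: at line 7 remove [rks,jsf] add [xbh,hovvb] -> 12 lines: ebag eidkx iny rrzc dns vsa pxjf efr xbh hovvb icjyp poo
Hunk 4: at line 3 remove [dns,vsa,pxjf] add [dqfy,hytes,bnrd] -> 12 lines: ebag eidkx iny rrzc dqfy hytes bnrd efr xbh hovvb icjyp poo
Hunk 5: at line 1 remove [eidkx,iny] add [uaa,vlawe,fwlgz] -> 13 lines: ebag uaa vlawe fwlgz rrzc dqfy hytes bnrd efr xbh hovvb icjyp poo
Hunk 6: at line 1 remove [vlawe,fwlgz] add [tllvw,hrucn] -> 13 lines: ebag uaa tllvw hrucn rrzc dqfy hytes bnrd efr xbh hovvb icjyp poo
Hunk 7: at line 5 remove [dqfy,hytes,bnrd] add [acjs,yenf,mayk] -> 13 lines: ebag uaa tllvw hrucn rrzc acjs yenf mayk efr xbh hovvb icjyp poo
Final line 5: rrzc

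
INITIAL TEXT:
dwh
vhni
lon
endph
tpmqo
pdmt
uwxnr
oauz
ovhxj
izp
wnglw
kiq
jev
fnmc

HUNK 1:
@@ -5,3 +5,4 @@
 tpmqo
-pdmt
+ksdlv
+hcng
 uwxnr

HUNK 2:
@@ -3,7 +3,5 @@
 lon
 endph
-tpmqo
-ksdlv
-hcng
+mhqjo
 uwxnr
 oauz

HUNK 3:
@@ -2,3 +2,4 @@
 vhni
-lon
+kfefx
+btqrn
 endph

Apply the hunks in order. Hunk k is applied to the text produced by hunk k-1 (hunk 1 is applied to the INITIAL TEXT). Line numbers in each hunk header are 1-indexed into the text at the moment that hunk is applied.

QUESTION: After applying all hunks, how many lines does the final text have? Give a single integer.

Hunk 1: at line 5 remove [pdmt] add [ksdlv,hcng] -> 15 lines: dwh vhni lon endph tpmqo ksdlv hcng uwxnr oauz ovhxj izp wnglw kiq jev fnmc
Hunk 2: at line 3 remove [tpmqo,ksdlv,hcng] add [mhqjo] -> 13 lines: dwh vhni lon endph mhqjo uwxnr oauz ovhxj izp wnglw kiq jev fnmc
Hunk 3: at line 2 remove [lon] add [kfefx,btqrn] -> 14 lines: dwh vhni kfefx btqrn endph mhqjo uwxnr oauz ovhxj izp wnglw kiq jev fnmc
Final line count: 14

Answer: 14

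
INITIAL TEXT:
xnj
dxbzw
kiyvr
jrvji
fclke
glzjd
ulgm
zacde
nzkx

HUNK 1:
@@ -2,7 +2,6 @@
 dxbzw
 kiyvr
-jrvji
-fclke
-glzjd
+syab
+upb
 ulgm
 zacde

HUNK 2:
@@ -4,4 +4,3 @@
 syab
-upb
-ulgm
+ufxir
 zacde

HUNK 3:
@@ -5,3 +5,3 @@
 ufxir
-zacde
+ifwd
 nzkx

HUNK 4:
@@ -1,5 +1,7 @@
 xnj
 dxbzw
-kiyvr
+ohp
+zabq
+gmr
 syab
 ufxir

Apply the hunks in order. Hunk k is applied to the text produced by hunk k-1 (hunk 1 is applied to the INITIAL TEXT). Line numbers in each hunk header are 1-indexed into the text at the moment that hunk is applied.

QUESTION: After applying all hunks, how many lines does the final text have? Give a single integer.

Hunk 1: at line 2 remove [jrvji,fclke,glzjd] add [syab,upb] -> 8 lines: xnj dxbzw kiyvr syab upb ulgm zacde nzkx
Hunk 2: at line 4 remove [upb,ulgm] add [ufxir] -> 7 lines: xnj dxbzw kiyvr syab ufxir zacde nzkx
Hunk 3: at line 5 remove [zacde] add [ifwd] -> 7 lines: xnj dxbzw kiyvr syab ufxir ifwd nzkx
Hunk 4: at line 1 remove [kiyvr] add [ohp,zabq,gmr] -> 9 lines: xnj dxbzw ohp zabq gmr syab ufxir ifwd nzkx
Final line count: 9

Answer: 9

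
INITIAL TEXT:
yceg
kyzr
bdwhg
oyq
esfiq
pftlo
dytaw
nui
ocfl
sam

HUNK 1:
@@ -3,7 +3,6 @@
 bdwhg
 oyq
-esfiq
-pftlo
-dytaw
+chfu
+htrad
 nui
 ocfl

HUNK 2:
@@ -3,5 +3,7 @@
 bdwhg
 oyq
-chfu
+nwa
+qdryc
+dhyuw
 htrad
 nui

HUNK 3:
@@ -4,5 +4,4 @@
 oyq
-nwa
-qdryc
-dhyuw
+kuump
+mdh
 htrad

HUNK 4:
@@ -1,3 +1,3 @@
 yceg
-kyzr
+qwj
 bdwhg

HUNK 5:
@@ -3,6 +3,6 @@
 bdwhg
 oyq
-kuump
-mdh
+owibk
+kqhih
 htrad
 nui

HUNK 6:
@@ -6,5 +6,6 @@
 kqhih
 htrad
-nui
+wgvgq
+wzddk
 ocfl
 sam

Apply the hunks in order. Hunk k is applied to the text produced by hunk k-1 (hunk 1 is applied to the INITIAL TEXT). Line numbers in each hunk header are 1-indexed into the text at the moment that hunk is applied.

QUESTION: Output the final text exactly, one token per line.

Hunk 1: at line 3 remove [esfiq,pftlo,dytaw] add [chfu,htrad] -> 9 lines: yceg kyzr bdwhg oyq chfu htrad nui ocfl sam
Hunk 2: at line 3 remove [chfu] add [nwa,qdryc,dhyuw] -> 11 lines: yceg kyzr bdwhg oyq nwa qdryc dhyuw htrad nui ocfl sam
Hunk 3: at line 4 remove [nwa,qdryc,dhyuw] add [kuump,mdh] -> 10 lines: yceg kyzr bdwhg oyq kuump mdh htrad nui ocfl sam
Hunk 4: at line 1 remove [kyzr] add [qwj] -> 10 lines: yceg qwj bdwhg oyq kuump mdh htrad nui ocfl sam
Hunk 5: at line 3 remove [kuump,mdh] add [owibk,kqhih] -> 10 lines: yceg qwj bdwhg oyq owibk kqhih htrad nui ocfl sam
Hunk 6: at line 6 remove [nui] add [wgvgq,wzddk] -> 11 lines: yceg qwj bdwhg oyq owibk kqhih htrad wgvgq wzddk ocfl sam

Answer: yceg
qwj
bdwhg
oyq
owibk
kqhih
htrad
wgvgq
wzddk
ocfl
sam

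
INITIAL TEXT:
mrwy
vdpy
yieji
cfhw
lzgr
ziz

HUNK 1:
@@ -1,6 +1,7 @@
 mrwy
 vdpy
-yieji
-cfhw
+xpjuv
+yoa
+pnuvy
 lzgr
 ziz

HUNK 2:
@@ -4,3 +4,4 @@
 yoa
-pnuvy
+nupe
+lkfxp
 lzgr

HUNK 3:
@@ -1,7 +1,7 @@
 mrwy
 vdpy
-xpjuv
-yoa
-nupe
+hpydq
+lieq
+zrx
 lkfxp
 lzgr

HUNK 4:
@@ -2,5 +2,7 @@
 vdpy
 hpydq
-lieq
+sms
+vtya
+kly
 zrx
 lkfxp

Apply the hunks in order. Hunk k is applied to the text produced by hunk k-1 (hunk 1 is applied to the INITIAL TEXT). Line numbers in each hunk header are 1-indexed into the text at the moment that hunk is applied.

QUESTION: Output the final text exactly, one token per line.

Answer: mrwy
vdpy
hpydq
sms
vtya
kly
zrx
lkfxp
lzgr
ziz

Derivation:
Hunk 1: at line 1 remove [yieji,cfhw] add [xpjuv,yoa,pnuvy] -> 7 lines: mrwy vdpy xpjuv yoa pnuvy lzgr ziz
Hunk 2: at line 4 remove [pnuvy] add [nupe,lkfxp] -> 8 lines: mrwy vdpy xpjuv yoa nupe lkfxp lzgr ziz
Hunk 3: at line 1 remove [xpjuv,yoa,nupe] add [hpydq,lieq,zrx] -> 8 lines: mrwy vdpy hpydq lieq zrx lkfxp lzgr ziz
Hunk 4: at line 2 remove [lieq] add [sms,vtya,kly] -> 10 lines: mrwy vdpy hpydq sms vtya kly zrx lkfxp lzgr ziz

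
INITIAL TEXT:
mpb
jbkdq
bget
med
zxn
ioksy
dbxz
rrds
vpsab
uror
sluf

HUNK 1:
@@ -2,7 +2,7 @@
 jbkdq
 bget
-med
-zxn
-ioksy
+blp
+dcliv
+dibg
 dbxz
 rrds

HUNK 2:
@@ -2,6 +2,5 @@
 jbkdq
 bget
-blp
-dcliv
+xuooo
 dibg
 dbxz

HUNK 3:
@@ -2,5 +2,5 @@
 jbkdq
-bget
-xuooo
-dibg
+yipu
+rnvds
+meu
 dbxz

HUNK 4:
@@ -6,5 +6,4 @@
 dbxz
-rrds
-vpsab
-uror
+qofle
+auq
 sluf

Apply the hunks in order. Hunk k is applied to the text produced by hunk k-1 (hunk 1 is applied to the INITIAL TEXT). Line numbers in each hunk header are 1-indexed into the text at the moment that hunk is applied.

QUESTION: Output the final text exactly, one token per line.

Hunk 1: at line 2 remove [med,zxn,ioksy] add [blp,dcliv,dibg] -> 11 lines: mpb jbkdq bget blp dcliv dibg dbxz rrds vpsab uror sluf
Hunk 2: at line 2 remove [blp,dcliv] add [xuooo] -> 10 lines: mpb jbkdq bget xuooo dibg dbxz rrds vpsab uror sluf
Hunk 3: at line 2 remove [bget,xuooo,dibg] add [yipu,rnvds,meu] -> 10 lines: mpb jbkdq yipu rnvds meu dbxz rrds vpsab uror sluf
Hunk 4: at line 6 remove [rrds,vpsab,uror] add [qofle,auq] -> 9 lines: mpb jbkdq yipu rnvds meu dbxz qofle auq sluf

Answer: mpb
jbkdq
yipu
rnvds
meu
dbxz
qofle
auq
sluf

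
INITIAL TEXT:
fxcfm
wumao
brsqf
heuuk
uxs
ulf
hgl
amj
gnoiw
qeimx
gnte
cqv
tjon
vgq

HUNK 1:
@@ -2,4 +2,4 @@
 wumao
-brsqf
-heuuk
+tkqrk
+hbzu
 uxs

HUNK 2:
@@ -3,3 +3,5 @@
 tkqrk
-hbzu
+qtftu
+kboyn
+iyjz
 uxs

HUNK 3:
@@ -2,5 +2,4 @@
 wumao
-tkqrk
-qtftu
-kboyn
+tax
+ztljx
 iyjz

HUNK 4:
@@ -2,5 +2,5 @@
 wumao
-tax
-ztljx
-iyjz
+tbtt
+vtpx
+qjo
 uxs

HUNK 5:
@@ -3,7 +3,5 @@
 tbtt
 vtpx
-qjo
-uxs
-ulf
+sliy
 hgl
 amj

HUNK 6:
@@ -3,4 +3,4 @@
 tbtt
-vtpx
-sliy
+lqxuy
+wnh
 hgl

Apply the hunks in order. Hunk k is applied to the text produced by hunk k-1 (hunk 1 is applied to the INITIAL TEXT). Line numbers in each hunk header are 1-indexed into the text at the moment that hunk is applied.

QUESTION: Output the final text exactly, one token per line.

Answer: fxcfm
wumao
tbtt
lqxuy
wnh
hgl
amj
gnoiw
qeimx
gnte
cqv
tjon
vgq

Derivation:
Hunk 1: at line 2 remove [brsqf,heuuk] add [tkqrk,hbzu] -> 14 lines: fxcfm wumao tkqrk hbzu uxs ulf hgl amj gnoiw qeimx gnte cqv tjon vgq
Hunk 2: at line 3 remove [hbzu] add [qtftu,kboyn,iyjz] -> 16 lines: fxcfm wumao tkqrk qtftu kboyn iyjz uxs ulf hgl amj gnoiw qeimx gnte cqv tjon vgq
Hunk 3: at line 2 remove [tkqrk,qtftu,kboyn] add [tax,ztljx] -> 15 lines: fxcfm wumao tax ztljx iyjz uxs ulf hgl amj gnoiw qeimx gnte cqv tjon vgq
Hunk 4: at line 2 remove [tax,ztljx,iyjz] add [tbtt,vtpx,qjo] -> 15 lines: fxcfm wumao tbtt vtpx qjo uxs ulf hgl amj gnoiw qeimx gnte cqv tjon vgq
Hunk 5: at line 3 remove [qjo,uxs,ulf] add [sliy] -> 13 lines: fxcfm wumao tbtt vtpx sliy hgl amj gnoiw qeimx gnte cqv tjon vgq
Hunk 6: at line 3 remove [vtpx,sliy] add [lqxuy,wnh] -> 13 lines: fxcfm wumao tbtt lqxuy wnh hgl amj gnoiw qeimx gnte cqv tjon vgq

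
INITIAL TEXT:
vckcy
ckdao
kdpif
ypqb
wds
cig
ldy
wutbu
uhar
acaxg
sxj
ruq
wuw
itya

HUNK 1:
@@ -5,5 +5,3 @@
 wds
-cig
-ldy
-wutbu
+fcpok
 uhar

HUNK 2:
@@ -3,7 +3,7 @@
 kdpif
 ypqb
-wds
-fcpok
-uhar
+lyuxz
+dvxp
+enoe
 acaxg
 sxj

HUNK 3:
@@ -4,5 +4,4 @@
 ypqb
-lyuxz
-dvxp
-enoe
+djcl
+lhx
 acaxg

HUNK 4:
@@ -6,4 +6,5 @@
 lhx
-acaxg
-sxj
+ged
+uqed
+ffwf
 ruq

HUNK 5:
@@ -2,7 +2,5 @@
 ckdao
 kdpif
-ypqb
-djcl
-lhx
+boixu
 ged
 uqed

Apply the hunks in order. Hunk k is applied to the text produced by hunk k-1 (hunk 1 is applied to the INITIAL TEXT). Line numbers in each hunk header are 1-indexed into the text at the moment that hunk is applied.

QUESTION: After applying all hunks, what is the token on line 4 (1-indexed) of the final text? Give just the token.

Answer: boixu

Derivation:
Hunk 1: at line 5 remove [cig,ldy,wutbu] add [fcpok] -> 12 lines: vckcy ckdao kdpif ypqb wds fcpok uhar acaxg sxj ruq wuw itya
Hunk 2: at line 3 remove [wds,fcpok,uhar] add [lyuxz,dvxp,enoe] -> 12 lines: vckcy ckdao kdpif ypqb lyuxz dvxp enoe acaxg sxj ruq wuw itya
Hunk 3: at line 4 remove [lyuxz,dvxp,enoe] add [djcl,lhx] -> 11 lines: vckcy ckdao kdpif ypqb djcl lhx acaxg sxj ruq wuw itya
Hunk 4: at line 6 remove [acaxg,sxj] add [ged,uqed,ffwf] -> 12 lines: vckcy ckdao kdpif ypqb djcl lhx ged uqed ffwf ruq wuw itya
Hunk 5: at line 2 remove [ypqb,djcl,lhx] add [boixu] -> 10 lines: vckcy ckdao kdpif boixu ged uqed ffwf ruq wuw itya
Final line 4: boixu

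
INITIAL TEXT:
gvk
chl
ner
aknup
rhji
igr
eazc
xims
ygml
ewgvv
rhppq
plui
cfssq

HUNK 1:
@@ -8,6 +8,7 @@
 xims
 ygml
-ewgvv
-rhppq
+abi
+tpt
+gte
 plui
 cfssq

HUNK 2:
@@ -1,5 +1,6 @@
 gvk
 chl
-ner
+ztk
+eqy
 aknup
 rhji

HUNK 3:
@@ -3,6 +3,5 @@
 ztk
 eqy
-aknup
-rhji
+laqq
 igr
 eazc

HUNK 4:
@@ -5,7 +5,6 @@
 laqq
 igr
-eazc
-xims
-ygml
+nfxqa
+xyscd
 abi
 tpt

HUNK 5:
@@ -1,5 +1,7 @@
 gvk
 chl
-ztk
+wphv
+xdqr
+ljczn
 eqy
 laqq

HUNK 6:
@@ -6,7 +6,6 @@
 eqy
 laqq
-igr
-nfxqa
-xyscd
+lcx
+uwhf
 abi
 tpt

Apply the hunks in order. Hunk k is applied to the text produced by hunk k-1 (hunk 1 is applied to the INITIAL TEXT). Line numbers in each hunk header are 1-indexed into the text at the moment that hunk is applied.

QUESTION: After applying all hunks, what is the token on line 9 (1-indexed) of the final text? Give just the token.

Hunk 1: at line 8 remove [ewgvv,rhppq] add [abi,tpt,gte] -> 14 lines: gvk chl ner aknup rhji igr eazc xims ygml abi tpt gte plui cfssq
Hunk 2: at line 1 remove [ner] add [ztk,eqy] -> 15 lines: gvk chl ztk eqy aknup rhji igr eazc xims ygml abi tpt gte plui cfssq
Hunk 3: at line 3 remove [aknup,rhji] add [laqq] -> 14 lines: gvk chl ztk eqy laqq igr eazc xims ygml abi tpt gte plui cfssq
Hunk 4: at line 5 remove [eazc,xims,ygml] add [nfxqa,xyscd] -> 13 lines: gvk chl ztk eqy laqq igr nfxqa xyscd abi tpt gte plui cfssq
Hunk 5: at line 1 remove [ztk] add [wphv,xdqr,ljczn] -> 15 lines: gvk chl wphv xdqr ljczn eqy laqq igr nfxqa xyscd abi tpt gte plui cfssq
Hunk 6: at line 6 remove [igr,nfxqa,xyscd] add [lcx,uwhf] -> 14 lines: gvk chl wphv xdqr ljczn eqy laqq lcx uwhf abi tpt gte plui cfssq
Final line 9: uwhf

Answer: uwhf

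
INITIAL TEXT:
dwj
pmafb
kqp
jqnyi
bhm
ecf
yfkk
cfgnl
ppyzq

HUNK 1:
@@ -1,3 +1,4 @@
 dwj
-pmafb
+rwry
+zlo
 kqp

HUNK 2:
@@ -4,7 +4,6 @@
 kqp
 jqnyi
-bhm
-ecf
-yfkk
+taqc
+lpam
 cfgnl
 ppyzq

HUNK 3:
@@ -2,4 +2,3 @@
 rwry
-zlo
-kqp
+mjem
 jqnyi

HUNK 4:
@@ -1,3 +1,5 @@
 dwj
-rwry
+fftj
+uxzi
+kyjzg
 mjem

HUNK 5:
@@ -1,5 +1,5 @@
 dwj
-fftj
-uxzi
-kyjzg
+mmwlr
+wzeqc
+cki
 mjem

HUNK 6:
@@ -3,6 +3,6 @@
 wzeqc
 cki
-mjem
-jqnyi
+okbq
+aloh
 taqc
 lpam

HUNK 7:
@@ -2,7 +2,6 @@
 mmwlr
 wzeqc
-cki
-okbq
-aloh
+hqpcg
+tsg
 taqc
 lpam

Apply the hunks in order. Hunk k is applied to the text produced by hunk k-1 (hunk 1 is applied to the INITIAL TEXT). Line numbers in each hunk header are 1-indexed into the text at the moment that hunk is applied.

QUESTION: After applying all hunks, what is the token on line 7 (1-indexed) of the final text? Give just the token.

Answer: lpam

Derivation:
Hunk 1: at line 1 remove [pmafb] add [rwry,zlo] -> 10 lines: dwj rwry zlo kqp jqnyi bhm ecf yfkk cfgnl ppyzq
Hunk 2: at line 4 remove [bhm,ecf,yfkk] add [taqc,lpam] -> 9 lines: dwj rwry zlo kqp jqnyi taqc lpam cfgnl ppyzq
Hunk 3: at line 2 remove [zlo,kqp] add [mjem] -> 8 lines: dwj rwry mjem jqnyi taqc lpam cfgnl ppyzq
Hunk 4: at line 1 remove [rwry] add [fftj,uxzi,kyjzg] -> 10 lines: dwj fftj uxzi kyjzg mjem jqnyi taqc lpam cfgnl ppyzq
Hunk 5: at line 1 remove [fftj,uxzi,kyjzg] add [mmwlr,wzeqc,cki] -> 10 lines: dwj mmwlr wzeqc cki mjem jqnyi taqc lpam cfgnl ppyzq
Hunk 6: at line 3 remove [mjem,jqnyi] add [okbq,aloh] -> 10 lines: dwj mmwlr wzeqc cki okbq aloh taqc lpam cfgnl ppyzq
Hunk 7: at line 2 remove [cki,okbq,aloh] add [hqpcg,tsg] -> 9 lines: dwj mmwlr wzeqc hqpcg tsg taqc lpam cfgnl ppyzq
Final line 7: lpam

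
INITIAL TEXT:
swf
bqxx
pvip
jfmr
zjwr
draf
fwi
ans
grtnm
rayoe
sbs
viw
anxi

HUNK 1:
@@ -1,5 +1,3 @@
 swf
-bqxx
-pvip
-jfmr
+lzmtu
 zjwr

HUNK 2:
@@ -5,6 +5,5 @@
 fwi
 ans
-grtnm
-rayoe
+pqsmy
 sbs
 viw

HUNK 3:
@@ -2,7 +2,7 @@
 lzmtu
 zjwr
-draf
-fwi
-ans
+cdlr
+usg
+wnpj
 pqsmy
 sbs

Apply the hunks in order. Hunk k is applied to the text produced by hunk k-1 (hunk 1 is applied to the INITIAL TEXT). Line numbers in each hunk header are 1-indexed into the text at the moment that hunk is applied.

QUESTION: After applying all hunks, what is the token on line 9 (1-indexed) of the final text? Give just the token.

Answer: viw

Derivation:
Hunk 1: at line 1 remove [bqxx,pvip,jfmr] add [lzmtu] -> 11 lines: swf lzmtu zjwr draf fwi ans grtnm rayoe sbs viw anxi
Hunk 2: at line 5 remove [grtnm,rayoe] add [pqsmy] -> 10 lines: swf lzmtu zjwr draf fwi ans pqsmy sbs viw anxi
Hunk 3: at line 2 remove [draf,fwi,ans] add [cdlr,usg,wnpj] -> 10 lines: swf lzmtu zjwr cdlr usg wnpj pqsmy sbs viw anxi
Final line 9: viw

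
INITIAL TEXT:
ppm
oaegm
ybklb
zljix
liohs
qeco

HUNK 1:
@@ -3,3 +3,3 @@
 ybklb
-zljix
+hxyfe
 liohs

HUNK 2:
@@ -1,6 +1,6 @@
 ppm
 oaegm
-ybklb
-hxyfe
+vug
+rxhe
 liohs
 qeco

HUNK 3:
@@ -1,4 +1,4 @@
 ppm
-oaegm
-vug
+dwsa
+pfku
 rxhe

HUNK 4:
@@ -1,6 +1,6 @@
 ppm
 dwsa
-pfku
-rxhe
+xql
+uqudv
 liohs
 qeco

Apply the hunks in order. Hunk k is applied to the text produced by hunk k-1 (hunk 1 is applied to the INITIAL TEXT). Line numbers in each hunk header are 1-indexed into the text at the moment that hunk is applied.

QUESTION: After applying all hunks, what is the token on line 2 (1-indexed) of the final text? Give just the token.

Hunk 1: at line 3 remove [zljix] add [hxyfe] -> 6 lines: ppm oaegm ybklb hxyfe liohs qeco
Hunk 2: at line 1 remove [ybklb,hxyfe] add [vug,rxhe] -> 6 lines: ppm oaegm vug rxhe liohs qeco
Hunk 3: at line 1 remove [oaegm,vug] add [dwsa,pfku] -> 6 lines: ppm dwsa pfku rxhe liohs qeco
Hunk 4: at line 1 remove [pfku,rxhe] add [xql,uqudv] -> 6 lines: ppm dwsa xql uqudv liohs qeco
Final line 2: dwsa

Answer: dwsa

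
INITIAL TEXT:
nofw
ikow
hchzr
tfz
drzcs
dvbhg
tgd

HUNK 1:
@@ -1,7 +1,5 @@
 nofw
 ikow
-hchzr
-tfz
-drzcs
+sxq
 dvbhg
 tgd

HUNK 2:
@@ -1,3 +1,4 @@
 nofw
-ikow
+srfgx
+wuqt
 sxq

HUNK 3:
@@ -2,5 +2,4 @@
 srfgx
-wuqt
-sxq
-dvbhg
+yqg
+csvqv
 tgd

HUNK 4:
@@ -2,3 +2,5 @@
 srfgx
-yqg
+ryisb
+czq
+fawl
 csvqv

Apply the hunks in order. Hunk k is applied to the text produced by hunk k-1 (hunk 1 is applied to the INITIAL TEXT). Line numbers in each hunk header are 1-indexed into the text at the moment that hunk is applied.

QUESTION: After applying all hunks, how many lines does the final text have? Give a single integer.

Answer: 7

Derivation:
Hunk 1: at line 1 remove [hchzr,tfz,drzcs] add [sxq] -> 5 lines: nofw ikow sxq dvbhg tgd
Hunk 2: at line 1 remove [ikow] add [srfgx,wuqt] -> 6 lines: nofw srfgx wuqt sxq dvbhg tgd
Hunk 3: at line 2 remove [wuqt,sxq,dvbhg] add [yqg,csvqv] -> 5 lines: nofw srfgx yqg csvqv tgd
Hunk 4: at line 2 remove [yqg] add [ryisb,czq,fawl] -> 7 lines: nofw srfgx ryisb czq fawl csvqv tgd
Final line count: 7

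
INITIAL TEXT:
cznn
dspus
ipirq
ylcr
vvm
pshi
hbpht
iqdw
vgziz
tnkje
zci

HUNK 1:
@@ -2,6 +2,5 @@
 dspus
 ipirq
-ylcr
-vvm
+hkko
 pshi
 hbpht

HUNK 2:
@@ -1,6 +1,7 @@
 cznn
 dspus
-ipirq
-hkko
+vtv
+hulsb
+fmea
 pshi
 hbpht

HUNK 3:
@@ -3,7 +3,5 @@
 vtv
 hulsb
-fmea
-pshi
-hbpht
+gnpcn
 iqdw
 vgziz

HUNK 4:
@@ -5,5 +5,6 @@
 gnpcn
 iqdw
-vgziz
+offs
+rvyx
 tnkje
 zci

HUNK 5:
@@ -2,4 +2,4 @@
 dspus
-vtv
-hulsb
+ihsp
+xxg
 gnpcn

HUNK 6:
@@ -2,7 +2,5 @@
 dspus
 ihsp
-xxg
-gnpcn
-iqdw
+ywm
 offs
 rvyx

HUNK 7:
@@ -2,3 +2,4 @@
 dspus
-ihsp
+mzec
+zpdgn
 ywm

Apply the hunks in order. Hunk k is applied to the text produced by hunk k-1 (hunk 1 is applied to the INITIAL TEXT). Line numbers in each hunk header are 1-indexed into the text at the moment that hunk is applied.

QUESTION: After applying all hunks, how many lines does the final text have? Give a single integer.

Hunk 1: at line 2 remove [ylcr,vvm] add [hkko] -> 10 lines: cznn dspus ipirq hkko pshi hbpht iqdw vgziz tnkje zci
Hunk 2: at line 1 remove [ipirq,hkko] add [vtv,hulsb,fmea] -> 11 lines: cznn dspus vtv hulsb fmea pshi hbpht iqdw vgziz tnkje zci
Hunk 3: at line 3 remove [fmea,pshi,hbpht] add [gnpcn] -> 9 lines: cznn dspus vtv hulsb gnpcn iqdw vgziz tnkje zci
Hunk 4: at line 5 remove [vgziz] add [offs,rvyx] -> 10 lines: cznn dspus vtv hulsb gnpcn iqdw offs rvyx tnkje zci
Hunk 5: at line 2 remove [vtv,hulsb] add [ihsp,xxg] -> 10 lines: cznn dspus ihsp xxg gnpcn iqdw offs rvyx tnkje zci
Hunk 6: at line 2 remove [xxg,gnpcn,iqdw] add [ywm] -> 8 lines: cznn dspus ihsp ywm offs rvyx tnkje zci
Hunk 7: at line 2 remove [ihsp] add [mzec,zpdgn] -> 9 lines: cznn dspus mzec zpdgn ywm offs rvyx tnkje zci
Final line count: 9

Answer: 9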